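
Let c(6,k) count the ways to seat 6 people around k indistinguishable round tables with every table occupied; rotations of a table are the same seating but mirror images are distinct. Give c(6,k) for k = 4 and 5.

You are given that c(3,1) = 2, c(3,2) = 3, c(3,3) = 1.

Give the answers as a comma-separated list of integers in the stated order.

85, 15

row 4: T[4][2]=3·3+2=11  T[4][3]=3·1+3=6  T[4][4]=3·0+1=1
row 5: T[5][3]=4·6+11=35  T[5][4]=4·1+6=10  T[5][5]=4·0+1=1
row 6: T[6][4]=5·10+35=85  T[6][5]=5·1+10=15
Read c(6,4) = 85, c(6,5) = 15.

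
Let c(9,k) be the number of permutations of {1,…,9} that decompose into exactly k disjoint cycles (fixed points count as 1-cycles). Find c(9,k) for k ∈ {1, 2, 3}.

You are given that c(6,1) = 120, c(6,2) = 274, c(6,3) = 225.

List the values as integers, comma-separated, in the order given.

40320, 109584, 118124

r7: T_7,1=6×120+0=720; T_7,2=6×274+120=1764; T_7,3=6×225+274=1624
r8: T_8,1=7×720+0=5040; T_8,2=7×1764+720=13068; T_8,3=7×1624+1764=13132
r9: T_9,1=8×5040+0=40320; T_9,2=8×13068+5040=109584; T_9,3=8×13132+13068=118124
Read c(9,1) = 40320, c(9,2) = 109584, c(9,3) = 118124.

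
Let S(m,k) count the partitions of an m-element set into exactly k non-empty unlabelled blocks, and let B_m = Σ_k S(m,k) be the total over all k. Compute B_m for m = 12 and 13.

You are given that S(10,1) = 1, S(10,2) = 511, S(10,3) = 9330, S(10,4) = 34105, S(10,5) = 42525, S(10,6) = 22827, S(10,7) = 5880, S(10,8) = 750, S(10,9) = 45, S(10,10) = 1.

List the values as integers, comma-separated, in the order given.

4213597, 27644437

row 11: T[11][1]=1·1+0=1  T[11][2]=2·511+1=1023  T[11][3]=3·9330+511=28501  T[11][4]=4·34105+9330=145750  T[11][5]=5·42525+34105=246730  T[11][6]=6·22827+42525=179487  T[11][7]=7·5880+22827=63987  T[11][8]=8·750+5880=11880  T[11][9]=9·45+750=1155  T[11][10]=10·1+45=55  T[11][11]=11·0+1=1
row 12: T[12][1]=1·1+0=1  T[12][2]=2·1023+1=2047  T[12][3]=3·28501+1023=86526  T[12][4]=4·145750+28501=611501  T[12][5]=5·246730+145750=1379400  T[12][6]=6·179487+246730=1323652  T[12][7]=7·63987+179487=627396  T[12][8]=8·11880+63987=159027  T[12][9]=9·1155+11880=22275  T[12][10]=10·55+1155=1705  T[12][11]=11·1+55=66  T[12][12]=12·0+1=1
row 13: T[13][1]=1·1+0=1  T[13][2]=2·2047+1=4095  T[13][3]=3·86526+2047=261625  T[13][4]=4·611501+86526=2532530  T[13][5]=5·1379400+611501=7508501  T[13][6]=6·1323652+1379400=9321312  T[13][7]=7·627396+1323652=5715424  T[13][8]=8·159027+627396=1899612  T[13][9]=9·22275+159027=359502  T[13][10]=10·1705+22275=39325  T[13][11]=11·66+1705=2431  T[13][12]=12·1+66=78  T[13][13]=13·0+1=1
B_12 = ΣS(12,k) = 1+2047+86526+611501+1379400+1323652+627396+159027+22275+1705+66+1 = 4213597
B_13 = ΣS(13,k) = 1+4095+261625+2532530+7508501+9321312+5715424+1899612+359502+39325+2431+78+1 = 27644437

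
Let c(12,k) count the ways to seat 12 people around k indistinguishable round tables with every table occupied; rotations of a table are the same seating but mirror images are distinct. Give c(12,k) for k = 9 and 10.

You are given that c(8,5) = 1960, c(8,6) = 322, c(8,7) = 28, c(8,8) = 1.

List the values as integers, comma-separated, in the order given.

32670, 1925

r9: T_9,6=8×322+1960=4536; T_9,7=8×28+322=546; T_9,8=8×1+28=36; T_9,9=8×0+1=1
r10: T_10,7=9×546+4536=9450; T_10,8=9×36+546=870; T_10,9=9×1+36=45; T_10,10=9×0+1=1
r11: T_11,8=10×870+9450=18150; T_11,9=10×45+870=1320; T_11,10=10×1+45=55
r12: T_12,9=11×1320+18150=32670; T_12,10=11×55+1320=1925
Read c(12,9) = 32670, c(12,10) = 1925.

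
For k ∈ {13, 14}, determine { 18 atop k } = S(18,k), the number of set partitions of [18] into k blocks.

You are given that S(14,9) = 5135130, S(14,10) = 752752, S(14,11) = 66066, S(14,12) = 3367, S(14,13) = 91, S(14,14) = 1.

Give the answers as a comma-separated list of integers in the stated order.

row 15: T[15][10]=10·752752+5135130=12662650  T[15][11]=11·66066+752752=1479478  T[15][12]=12·3367+66066=106470  T[15][13]=13·91+3367=4550  T[15][14]=14·1+91=105
row 16: T[16][11]=11·1479478+12662650=28936908  T[16][12]=12·106470+1479478=2757118  T[16][13]=13·4550+106470=165620  T[16][14]=14·105+4550=6020
row 17: T[17][12]=12·2757118+28936908=62022324  T[17][13]=13·165620+2757118=4910178  T[17][14]=14·6020+165620=249900
row 18: T[18][13]=13·4910178+62022324=125854638  T[18][14]=14·249900+4910178=8408778
Read S(18,13) = 125854638, S(18,14) = 8408778.

125854638, 8408778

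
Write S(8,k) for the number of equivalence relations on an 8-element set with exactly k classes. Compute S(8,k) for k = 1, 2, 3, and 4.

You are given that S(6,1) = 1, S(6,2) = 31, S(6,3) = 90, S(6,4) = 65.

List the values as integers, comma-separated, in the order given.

1, 127, 966, 1701

[7] T[7,1]:1*1+0=1 · T[7,2]:2*31+1=63 · T[7,3]:3*90+31=301 · T[7,4]:4*65+90=350
[8] T[8,1]:1*1+0=1 · T[8,2]:2*63+1=127 · T[8,3]:3*301+63=966 · T[8,4]:4*350+301=1701
Read S(8,1) = 1, S(8,2) = 127, S(8,3) = 966, S(8,4) = 1701.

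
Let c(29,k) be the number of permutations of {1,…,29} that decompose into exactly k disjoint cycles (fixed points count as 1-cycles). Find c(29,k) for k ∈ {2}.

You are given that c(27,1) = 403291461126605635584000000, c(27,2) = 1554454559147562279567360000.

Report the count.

[28] T[28,1]:27*403291461126605635584000000+0=10888869450418352160768000000 · T[28,2]:27*1554454559147562279567360000+403291461126605635584000000=42373564558110787183902720000
[29] T[29,2]:28*42373564558110787183902720000+10888869450418352160768000000=1197348677077520393310044160000
Read c(29,2) = 1197348677077520393310044160000.

1197348677077520393310044160000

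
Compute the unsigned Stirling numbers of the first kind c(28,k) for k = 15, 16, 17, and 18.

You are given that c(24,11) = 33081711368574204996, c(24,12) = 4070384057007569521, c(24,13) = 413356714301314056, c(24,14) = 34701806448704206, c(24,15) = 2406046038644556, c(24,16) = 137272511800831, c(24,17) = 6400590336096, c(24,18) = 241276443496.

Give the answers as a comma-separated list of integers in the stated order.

@25  (25,12):4070384057007569521·24+33081711368574204996→130770928736755873500, (25,13):413356714301314056·24+4070384057007569521→13990945200239106865, (25,14):34701806448704206·24+413356714301314056→1246200069070215000, (25,15):2406046038644556·24+34701806448704206→92446911376173550, (25,16):137272511800831·24+2406046038644556→5700586321864500, (25,17):6400590336096·24+137272511800831→290886679867135, (25,18):241276443496·24+6400590336096→12191224980000
@26  (26,13):13990945200239106865·25+130770928736755873500→480544558742733545125, (26,14):1246200069070215000·25+13990945200239106865→45145946926994481865, (26,15):92446911376173550·25+1246200069070215000→3557372853474553750, (26,16):5700586321864500·25+92446911376173550→234961569422786050, (26,17):290886679867135·25+5700586321864500→12972753318542875, (26,18):12191224980000·25+290886679867135→595667304367135
@27  (27,14):45145946926994481865·26+480544558742733545125→1654339178844590073615, (27,15):3557372853474553750·26+45145946926994481865→137637641117332879365, (27,16):234961569422786050·26+3557372853474553750→9666373658466991050, (27,17):12972753318542875·26+234961569422786050→572253155704900800, (27,18):595667304367135·26+12972753318542875→28460103232088385
@28  (28,15):137637641117332879365·27+1654339178844590073615→5370555489012577816470, (28,16):9666373658466991050·27+137637641117332879365→398629729895941637715, (28,17):572253155704900800·27+9666373658466991050→25117208862499312650, (28,18):28460103232088385·27+572253155704900800→1340675942971287195
Read c(28,15) = 5370555489012577816470, c(28,16) = 398629729895941637715, c(28,17) = 25117208862499312650, c(28,18) = 1340675942971287195.

5370555489012577816470, 398629729895941637715, 25117208862499312650, 1340675942971287195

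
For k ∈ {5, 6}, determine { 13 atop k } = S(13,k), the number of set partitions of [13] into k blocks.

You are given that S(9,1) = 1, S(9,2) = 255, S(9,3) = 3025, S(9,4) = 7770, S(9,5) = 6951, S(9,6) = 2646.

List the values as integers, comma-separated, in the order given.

r10: T_10,2=2×255+1=511; T_10,3=3×3025+255=9330; T_10,4=4×7770+3025=34105; T_10,5=5×6951+7770=42525; T_10,6=6×2646+6951=22827
r11: T_11,3=3×9330+511=28501; T_11,4=4×34105+9330=145750; T_11,5=5×42525+34105=246730; T_11,6=6×22827+42525=179487
r12: T_12,4=4×145750+28501=611501; T_12,5=5×246730+145750=1379400; T_12,6=6×179487+246730=1323652
r13: T_13,5=5×1379400+611501=7508501; T_13,6=6×1323652+1379400=9321312
Read S(13,5) = 7508501, S(13,6) = 9321312.

7508501, 9321312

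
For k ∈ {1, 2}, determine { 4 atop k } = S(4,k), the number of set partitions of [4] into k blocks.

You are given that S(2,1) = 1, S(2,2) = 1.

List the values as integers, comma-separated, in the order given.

row 3: T[3][1]=1·1+0=1  T[3][2]=2·1+1=3
row 4: T[4][1]=1·1+0=1  T[4][2]=2·3+1=7
Read S(4,1) = 1, S(4,2) = 7.

1, 7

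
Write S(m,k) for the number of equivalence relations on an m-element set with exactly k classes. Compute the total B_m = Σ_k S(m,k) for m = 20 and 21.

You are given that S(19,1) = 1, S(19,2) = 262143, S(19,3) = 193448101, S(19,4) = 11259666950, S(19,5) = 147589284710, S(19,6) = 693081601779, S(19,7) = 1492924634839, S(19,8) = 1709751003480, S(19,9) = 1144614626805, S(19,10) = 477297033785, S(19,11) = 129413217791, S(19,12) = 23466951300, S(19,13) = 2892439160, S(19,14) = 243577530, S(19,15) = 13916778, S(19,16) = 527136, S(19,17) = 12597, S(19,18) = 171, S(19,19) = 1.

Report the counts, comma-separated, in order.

51724158235372, 474869816156751

i=20: T(20,1)=0+1·1=1 | T(20,2)=1+2·262143=524287 | T(20,3)=262143+3·193448101=580606446 | T(20,4)=193448101+4·11259666950=45232115901 | T(20,5)=11259666950+5·147589284710=749206090500 | T(20,6)=147589284710+6·693081601779=4306078895384 | T(20,7)=693081601779+7·1492924634839=11143554045652 | T(20,8)=1492924634839+8·1709751003480=15170932662679 | T(20,9)=1709751003480+9·1144614626805=12011282644725 | T(20,10)=1144614626805+10·477297033785=5917584964655 | T(20,11)=477297033785+11·129413217791=1900842429486 | T(20,12)=129413217791+12·23466951300=411016633391 | T(20,13)=23466951300+13·2892439160=61068660380 | T(20,14)=2892439160+14·243577530=6302524580 | T(20,15)=243577530+15·13916778=452329200 | T(20,16)=13916778+16·527136=22350954 | T(20,17)=527136+17·12597=741285 | T(20,18)=12597+18·171=15675 | T(20,19)=171+19·1=190 | T(20,20)=1+20·0=1
i=21: T(21,1)=0+1·1=1 | T(21,2)=1+2·524287=1048575 | T(21,3)=524287+3·580606446=1742343625 | T(21,4)=580606446+4·45232115901=181509070050 | T(21,5)=45232115901+5·749206090500=3791262568401 | T(21,6)=749206090500+6·4306078895384=26585679462804 | T(21,7)=4306078895384+7·11143554045652=82310957214948 | T(21,8)=11143554045652+8·15170932662679=132511015347084 | T(21,9)=15170932662679+9·12011282644725=123272476465204 | T(21,10)=12011282644725+10·5917584964655=71187132291275 | T(21,11)=5917584964655+11·1900842429486=26826851689001 | T(21,12)=1900842429486+12·411016633391=6833042030178 | T(21,13)=411016633391+13·61068660380=1204909218331 | T(21,14)=61068660380+14·6302524580=149304004500 | T(21,15)=6302524580+15·452329200=13087462580 | T(21,16)=452329200+16·22350954=809944464 | T(21,17)=22350954+17·741285=34952799 | T(21,18)=741285+18·15675=1023435 | T(21,19)=15675+19·190=19285 | T(21,20)=190+20·1=210 | T(21,21)=1+21·0=1
B_20 = ΣS(20,k) = 1+524287+580606446+45232115901+749206090500+4306078895384+11143554045652+15170932662679+12011282644725+5917584964655+1900842429486+411016633391+61068660380+6302524580+452329200+22350954+741285+15675+190+1 = 51724158235372
B_21 = ΣS(21,k) = 1+1048575+1742343625+181509070050+3791262568401+26585679462804+82310957214948+132511015347084+123272476465204+71187132291275+26826851689001+6833042030178+1204909218331+149304004500+13087462580+809944464+34952799+1023435+19285+210+1 = 474869816156751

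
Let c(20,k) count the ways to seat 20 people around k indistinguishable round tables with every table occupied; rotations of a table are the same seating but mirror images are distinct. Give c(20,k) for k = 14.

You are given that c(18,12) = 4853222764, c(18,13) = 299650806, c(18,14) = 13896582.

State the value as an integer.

20692933630

i=19: T(19,13)=4853222764+18·299650806=10246937272 | T(19,14)=299650806+18·13896582=549789282
i=20: T(20,14)=10246937272+19·549789282=20692933630
Read c(20,14) = 20692933630.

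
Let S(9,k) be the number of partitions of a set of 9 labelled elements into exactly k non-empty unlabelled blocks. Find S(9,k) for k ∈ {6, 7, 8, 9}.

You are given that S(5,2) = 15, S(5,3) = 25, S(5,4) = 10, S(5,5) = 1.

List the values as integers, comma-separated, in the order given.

2646, 462, 36, 1

@6  (6,3):25·3+15→90, (6,4):10·4+25→65, (6,5):1·5+10→15, (6,6):0·6+1→1
@7  (7,4):65·4+90→350, (7,5):15·5+65→140, (7,6):1·6+15→21, (7,7):0·7+1→1
@8  (8,5):140·5+350→1050, (8,6):21·6+140→266, (8,7):1·7+21→28, (8,8):0·8+1→1
@9  (9,6):266·6+1050→2646, (9,7):28·7+266→462, (9,8):1·8+28→36, (9,9):0·9+1→1
Read S(9,6) = 2646, S(9,7) = 462, S(9,8) = 36, S(9,9) = 1.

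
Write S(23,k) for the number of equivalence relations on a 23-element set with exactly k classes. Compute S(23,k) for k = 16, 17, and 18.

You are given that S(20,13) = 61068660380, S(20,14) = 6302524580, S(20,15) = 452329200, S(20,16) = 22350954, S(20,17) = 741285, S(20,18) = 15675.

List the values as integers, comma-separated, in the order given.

row 21: T[21][14]=14·6302524580+61068660380=149304004500  T[21][15]=15·452329200+6302524580=13087462580  T[21][16]=16·22350954+452329200=809944464  T[21][17]=17·741285+22350954=34952799  T[21][18]=18·15675+741285=1023435
row 22: T[22][15]=15·13087462580+149304004500=345615943200  T[22][16]=16·809944464+13087462580=26046574004  T[22][17]=17·34952799+809944464=1404142047  T[22][18]=18·1023435+34952799=53374629
row 23: T[23][16]=16·26046574004+345615943200=762361127264  T[23][17]=17·1404142047+26046574004=49916988803  T[23][18]=18·53374629+1404142047=2364885369
Read S(23,16) = 762361127264, S(23,17) = 49916988803, S(23,18) = 2364885369.

762361127264, 49916988803, 2364885369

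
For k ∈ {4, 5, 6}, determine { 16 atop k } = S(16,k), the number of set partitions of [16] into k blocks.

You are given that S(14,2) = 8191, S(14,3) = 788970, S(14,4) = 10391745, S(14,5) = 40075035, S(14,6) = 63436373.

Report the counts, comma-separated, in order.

171798901, 1096190550, 2734926558

@15  (15,3):788970·3+8191→2375101, (15,4):10391745·4+788970→42355950, (15,5):40075035·5+10391745→210766920, (15,6):63436373·6+40075035→420693273
@16  (16,4):42355950·4+2375101→171798901, (16,5):210766920·5+42355950→1096190550, (16,6):420693273·6+210766920→2734926558
Read S(16,4) = 171798901, S(16,5) = 1096190550, S(16,6) = 2734926558.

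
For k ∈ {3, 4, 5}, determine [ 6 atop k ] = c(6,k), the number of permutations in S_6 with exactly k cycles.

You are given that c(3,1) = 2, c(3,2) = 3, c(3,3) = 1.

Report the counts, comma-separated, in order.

@4  (4,1):2·3+0→6, (4,2):3·3+2→11, (4,3):1·3+3→6, (4,4):0·3+1→1
@5  (5,2):11·4+6→50, (5,3):6·4+11→35, (5,4):1·4+6→10, (5,5):0·4+1→1
@6  (6,3):35·5+50→225, (6,4):10·5+35→85, (6,5):1·5+10→15
Read c(6,3) = 225, c(6,4) = 85, c(6,5) = 15.

225, 85, 15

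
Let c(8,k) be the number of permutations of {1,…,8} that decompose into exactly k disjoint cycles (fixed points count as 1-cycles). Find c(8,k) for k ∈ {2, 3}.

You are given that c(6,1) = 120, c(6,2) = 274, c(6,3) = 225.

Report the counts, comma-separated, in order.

@7  (7,1):120·6+0→720, (7,2):274·6+120→1764, (7,3):225·6+274→1624
@8  (8,2):1764·7+720→13068, (8,3):1624·7+1764→13132
Read c(8,2) = 13068, c(8,3) = 13132.

13068, 13132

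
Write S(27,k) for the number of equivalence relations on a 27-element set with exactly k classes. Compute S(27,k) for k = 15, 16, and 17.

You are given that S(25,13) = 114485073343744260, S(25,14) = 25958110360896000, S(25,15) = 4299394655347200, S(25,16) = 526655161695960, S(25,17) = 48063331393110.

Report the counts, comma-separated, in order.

r26: T_26,14=14×25958110360896000+114485073343744260=477898618396288260; T_26,15=15×4299394655347200+25958110360896000=90449030191104000; T_26,16=16×526655161695960+4299394655347200=12725877242482560; T_26,17=17×48063331393110+526655161695960=1343731795378830
r27: T_27,15=15×90449030191104000+477898618396288260=1834634071262848260; T_27,16=16×12725877242482560+90449030191104000=294063066070824960; T_27,17=17×1343731795378830+12725877242482560=35569317763922670
Read S(27,15) = 1834634071262848260, S(27,16) = 294063066070824960, S(27,17) = 35569317763922670.

1834634071262848260, 294063066070824960, 35569317763922670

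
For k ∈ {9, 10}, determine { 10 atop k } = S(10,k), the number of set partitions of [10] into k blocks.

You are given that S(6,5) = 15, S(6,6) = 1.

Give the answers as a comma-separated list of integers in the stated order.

r7: T_7,6=6×1+15=21; T_7,7=7×0+1=1
r8: T_8,7=7×1+21=28; T_8,8=8×0+1=1
r9: T_9,8=8×1+28=36; T_9,9=9×0+1=1
r10: T_10,9=9×1+36=45; T_10,10=10×0+1=1
Read S(10,9) = 45, S(10,10) = 1.

45, 1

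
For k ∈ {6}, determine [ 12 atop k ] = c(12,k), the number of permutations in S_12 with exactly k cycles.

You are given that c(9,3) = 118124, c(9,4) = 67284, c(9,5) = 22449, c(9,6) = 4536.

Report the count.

13339535

i=10: T(10,4)=118124+9·67284=723680 | T(10,5)=67284+9·22449=269325 | T(10,6)=22449+9·4536=63273
i=11: T(11,5)=723680+10·269325=3416930 | T(11,6)=269325+10·63273=902055
i=12: T(12,6)=3416930+11·902055=13339535
Read c(12,6) = 13339535.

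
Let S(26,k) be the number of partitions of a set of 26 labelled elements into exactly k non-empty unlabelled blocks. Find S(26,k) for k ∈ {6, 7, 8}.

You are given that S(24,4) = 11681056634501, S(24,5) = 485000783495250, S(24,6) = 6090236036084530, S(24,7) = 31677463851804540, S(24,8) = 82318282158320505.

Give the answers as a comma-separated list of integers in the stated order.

224595186974125331, 1631853797991016600, 5749622251945664950

[25] T[25,5]:5*485000783495250+11681056634501=2436684974110751 · T[25,6]:6*6090236036084530+485000783495250=37026417000002430 · T[25,7]:7*31677463851804540+6090236036084530=227832482998716310 · T[25,8]:8*82318282158320505+31677463851804540=690223721118368580
[26] T[26,6]:6*37026417000002430+2436684974110751=224595186974125331 · T[26,7]:7*227832482998716310+37026417000002430=1631853797991016600 · T[26,8]:8*690223721118368580+227832482998716310=5749622251945664950
Read S(26,6) = 224595186974125331, S(26,7) = 1631853797991016600, S(26,8) = 5749622251945664950.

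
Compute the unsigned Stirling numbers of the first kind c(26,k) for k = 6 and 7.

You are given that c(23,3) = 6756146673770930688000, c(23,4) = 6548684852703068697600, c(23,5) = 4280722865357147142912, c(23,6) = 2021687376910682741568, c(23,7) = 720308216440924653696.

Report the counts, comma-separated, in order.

r24: T_24,4=23×6548684852703068697600+6756146673770930688000=157375898285941510732800; T_24,5=23×4280722865357147142912+6548684852703068697600=105005310755917452984576; T_24,6=23×2021687376910682741568+4280722865357147142912=50779532534302850198976; T_24,7=23×720308216440924653696+2021687376910682741568=18588776355051949776576
r25: T_25,5=24×105005310755917452984576+157375898285941510732800=2677503356427960382362624; T_25,6=24×50779532534302850198976+105005310755917452984576=1323714091579185857760000; T_25,7=24×18588776355051949776576+50779532534302850198976=496910165055549644836800
r26: T_26,6=25×1323714091579185857760000+2677503356427960382362624=35770355645907606826362624; T_26,7=25×496910165055549644836800+1323714091579185857760000=13746468217967926978680000
Read c(26,6) = 35770355645907606826362624, c(26,7) = 13746468217967926978680000.

35770355645907606826362624, 13746468217967926978680000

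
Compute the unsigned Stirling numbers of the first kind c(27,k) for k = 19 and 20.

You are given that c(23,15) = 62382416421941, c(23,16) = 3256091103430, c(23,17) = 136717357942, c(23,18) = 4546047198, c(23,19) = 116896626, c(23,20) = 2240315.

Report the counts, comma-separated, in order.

1182329687817135, 40681506808800

row 24: T[24][16]=23·3256091103430+62382416421941=137272511800831  T[24][17]=23·136717357942+3256091103430=6400590336096  T[24][18]=23·4546047198+136717357942=241276443496  T[24][19]=23·116896626+4546047198=7234669596  T[24][20]=23·2240315+116896626=168423871
row 25: T[25][17]=24·6400590336096+137272511800831=290886679867135  T[25][18]=24·241276443496+6400590336096=12191224980000  T[25][19]=24·7234669596+241276443496=414908513800  T[25][20]=24·168423871+7234669596=11276842500
row 26: T[26][18]=25·12191224980000+290886679867135=595667304367135  T[26][19]=25·414908513800+12191224980000=22563937825000  T[26][20]=25·11276842500+414908513800=696829576300
row 27: T[27][19]=26·22563937825000+595667304367135=1182329687817135  T[27][20]=26·696829576300+22563937825000=40681506808800
Read c(27,19) = 1182329687817135, c(27,20) = 40681506808800.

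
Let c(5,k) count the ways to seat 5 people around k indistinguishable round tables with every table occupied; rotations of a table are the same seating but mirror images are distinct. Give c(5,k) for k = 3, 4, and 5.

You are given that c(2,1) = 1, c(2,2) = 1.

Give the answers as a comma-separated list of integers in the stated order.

35, 10, 1

[3] T[3,1]:2*1+0=2 · T[3,2]:2*1+1=3 · T[3,3]:2*0+1=1
[4] T[4,2]:3*3+2=11 · T[4,3]:3*1+3=6 · T[4,4]:3*0+1=1
[5] T[5,3]:4*6+11=35 · T[5,4]:4*1+6=10 · T[5,5]:4*0+1=1
Read c(5,3) = 35, c(5,4) = 10, c(5,5) = 1.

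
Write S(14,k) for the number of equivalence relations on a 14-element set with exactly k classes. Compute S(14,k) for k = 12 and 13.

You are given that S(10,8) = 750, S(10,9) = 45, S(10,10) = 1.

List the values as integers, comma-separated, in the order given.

3367, 91

@11  (11,9):45·9+750→1155, (11,10):1·10+45→55, (11,11):0·11+1→1
@12  (12,10):55·10+1155→1705, (12,11):1·11+55→66, (12,12):0·12+1→1
@13  (13,11):66·11+1705→2431, (13,12):1·12+66→78, (13,13):0·13+1→1
@14  (14,12):78·12+2431→3367, (14,13):1·13+78→91
Read S(14,12) = 3367, S(14,13) = 91.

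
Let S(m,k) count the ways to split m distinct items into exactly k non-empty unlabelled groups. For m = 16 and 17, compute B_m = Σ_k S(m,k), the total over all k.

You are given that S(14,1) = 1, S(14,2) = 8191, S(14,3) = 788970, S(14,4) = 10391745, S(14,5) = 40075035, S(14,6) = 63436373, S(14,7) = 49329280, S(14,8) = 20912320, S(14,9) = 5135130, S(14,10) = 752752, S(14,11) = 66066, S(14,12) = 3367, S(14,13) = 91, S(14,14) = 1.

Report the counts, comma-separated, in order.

10480142147, 82864869804

r15: T_15,1=1×1+0=1; T_15,2=2×8191+1=16383; T_15,3=3×788970+8191=2375101; T_15,4=4×10391745+788970=42355950; T_15,5=5×40075035+10391745=210766920; T_15,6=6×63436373+40075035=420693273; T_15,7=7×49329280+63436373=408741333; T_15,8=8×20912320+49329280=216627840; T_15,9=9×5135130+20912320=67128490; T_15,10=10×752752+5135130=12662650; T_15,11=11×66066+752752=1479478; T_15,12=12×3367+66066=106470; T_15,13=13×91+3367=4550; T_15,14=14×1+91=105; T_15,15=15×0+1=1
r16: T_16,1=1×1+0=1; T_16,2=2×16383+1=32767; T_16,3=3×2375101+16383=7141686; T_16,4=4×42355950+2375101=171798901; T_16,5=5×210766920+42355950=1096190550; T_16,6=6×420693273+210766920=2734926558; T_16,7=7×408741333+420693273=3281882604; T_16,8=8×216627840+408741333=2141764053; T_16,9=9×67128490+216627840=820784250; T_16,10=10×12662650+67128490=193754990; T_16,11=11×1479478+12662650=28936908; T_16,12=12×106470+1479478=2757118; T_16,13=13×4550+106470=165620; T_16,14=14×105+4550=6020; T_16,15=15×1+105=120; T_16,16=16×0+1=1
r17: T_17,1=1×1+0=1; T_17,2=2×32767+1=65535; T_17,3=3×7141686+32767=21457825; T_17,4=4×171798901+7141686=694337290; T_17,5=5×1096190550+171798901=5652751651; T_17,6=6×2734926558+1096190550=17505749898; T_17,7=7×3281882604+2734926558=25708104786; T_17,8=8×2141764053+3281882604=20415995028; T_17,9=9×820784250+2141764053=9528822303; T_17,10=10×193754990+820784250=2758334150; T_17,11=11×28936908+193754990=512060978; T_17,12=12×2757118+28936908=62022324; T_17,13=13×165620+2757118=4910178; T_17,14=14×6020+165620=249900; T_17,15=15×120+6020=7820; T_17,16=16×1+120=136; T_17,17=17×0+1=1
B_16 = ΣS(16,k) = 1+32767+7141686+171798901+1096190550+2734926558+3281882604+2141764053+820784250+193754990+28936908+2757118+165620+6020+120+1 = 10480142147
B_17 = ΣS(17,k) = 1+65535+21457825+694337290+5652751651+17505749898+25708104786+20415995028+9528822303+2758334150+512060978+62022324+4910178+249900+7820+136+1 = 82864869804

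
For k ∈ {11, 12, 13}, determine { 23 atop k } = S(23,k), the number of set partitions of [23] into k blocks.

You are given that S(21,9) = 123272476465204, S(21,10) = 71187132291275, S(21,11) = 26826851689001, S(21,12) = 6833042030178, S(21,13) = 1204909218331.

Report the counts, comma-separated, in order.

[22] T[22,10]:10*71187132291275+123272476465204=835143799377954 · T[22,11]:11*26826851689001+71187132291275=366282500870286 · T[22,12]:12*6833042030178+26826851689001=108823356051137 · T[22,13]:13*1204909218331+6833042030178=22496861868481
[23] T[23,11]:11*366282500870286+835143799377954=4864251308951100 · T[23,12]:12*108823356051137+366282500870286=1672162773483930 · T[23,13]:13*22496861868481+108823356051137=401282560341390
Read S(23,11) = 4864251308951100, S(23,12) = 1672162773483930, S(23,13) = 401282560341390.

4864251308951100, 1672162773483930, 401282560341390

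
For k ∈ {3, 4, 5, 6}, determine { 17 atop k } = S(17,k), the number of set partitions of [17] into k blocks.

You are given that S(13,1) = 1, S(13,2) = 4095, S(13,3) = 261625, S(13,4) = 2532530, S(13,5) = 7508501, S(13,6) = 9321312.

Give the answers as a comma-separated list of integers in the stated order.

row 14: T[14][1]=1·1+0=1  T[14][2]=2·4095+1=8191  T[14][3]=3·261625+4095=788970  T[14][4]=4·2532530+261625=10391745  T[14][5]=5·7508501+2532530=40075035  T[14][6]=6·9321312+7508501=63436373
row 15: T[15][1]=1·1+0=1  T[15][2]=2·8191+1=16383  T[15][3]=3·788970+8191=2375101  T[15][4]=4·10391745+788970=42355950  T[15][5]=5·40075035+10391745=210766920  T[15][6]=6·63436373+40075035=420693273
row 16: T[16][2]=2·16383+1=32767  T[16][3]=3·2375101+16383=7141686  T[16][4]=4·42355950+2375101=171798901  T[16][5]=5·210766920+42355950=1096190550  T[16][6]=6·420693273+210766920=2734926558
row 17: T[17][3]=3·7141686+32767=21457825  T[17][4]=4·171798901+7141686=694337290  T[17][5]=5·1096190550+171798901=5652751651  T[17][6]=6·2734926558+1096190550=17505749898
Read S(17,3) = 21457825, S(17,4) = 694337290, S(17,5) = 5652751651, S(17,6) = 17505749898.

21457825, 694337290, 5652751651, 17505749898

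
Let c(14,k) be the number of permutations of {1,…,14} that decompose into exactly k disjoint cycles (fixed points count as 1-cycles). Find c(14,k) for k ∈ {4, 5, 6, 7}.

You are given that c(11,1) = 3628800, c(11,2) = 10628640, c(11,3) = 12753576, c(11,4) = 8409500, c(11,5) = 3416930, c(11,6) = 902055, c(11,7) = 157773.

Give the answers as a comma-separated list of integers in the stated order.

20313753096, 9957703756, 3336118786, 790943153

row 12: T[12][2]=11·10628640+3628800=120543840  T[12][3]=11·12753576+10628640=150917976  T[12][4]=11·8409500+12753576=105258076  T[12][5]=11·3416930+8409500=45995730  T[12][6]=11·902055+3416930=13339535  T[12][7]=11·157773+902055=2637558
row 13: T[13][3]=12·150917976+120543840=1931559552  T[13][4]=12·105258076+150917976=1414014888  T[13][5]=12·45995730+105258076=657206836  T[13][6]=12·13339535+45995730=206070150  T[13][7]=12·2637558+13339535=44990231
row 14: T[14][4]=13·1414014888+1931559552=20313753096  T[14][5]=13·657206836+1414014888=9957703756  T[14][6]=13·206070150+657206836=3336118786  T[14][7]=13·44990231+206070150=790943153
Read c(14,4) = 20313753096, c(14,5) = 9957703756, c(14,6) = 3336118786, c(14,7) = 790943153.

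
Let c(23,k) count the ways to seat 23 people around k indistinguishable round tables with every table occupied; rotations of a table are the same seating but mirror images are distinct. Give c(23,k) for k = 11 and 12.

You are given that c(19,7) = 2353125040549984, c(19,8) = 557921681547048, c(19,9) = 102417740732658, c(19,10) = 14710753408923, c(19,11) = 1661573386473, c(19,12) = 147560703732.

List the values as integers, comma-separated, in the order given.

1103230881185949736, 129006659818331295

[20] T[20,8]:19*557921681547048+2353125040549984=12953636989943896 · T[20,9]:19*102417740732658+557921681547048=2503858755467550 · T[20,10]:19*14710753408923+102417740732658=381922055502195 · T[20,11]:19*1661573386473+14710753408923=46280647751910 · T[20,12]:19*147560703732+1661573386473=4465226757381
[21] T[21,9]:20*2503858755467550+12953636989943896=63030812099294896 · T[21,10]:20*381922055502195+2503858755467550=10142299865511450 · T[21,11]:20*46280647751910+381922055502195=1307535010540395 · T[21,12]:20*4465226757381+46280647751910=135585182899530
[22] T[22,10]:21*10142299865511450+63030812099294896=276019109275035346 · T[22,11]:21*1307535010540395+10142299865511450=37600535086859745 · T[22,12]:21*135585182899530+1307535010540395=4154823851430525
[23] T[23,11]:22*37600535086859745+276019109275035346=1103230881185949736 · T[23,12]:22*4154823851430525+37600535086859745=129006659818331295
Read c(23,11) = 1103230881185949736, c(23,12) = 129006659818331295.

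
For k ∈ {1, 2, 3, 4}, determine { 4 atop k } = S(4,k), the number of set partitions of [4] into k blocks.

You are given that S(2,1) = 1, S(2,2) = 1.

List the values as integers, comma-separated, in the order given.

@3  (3,1):1·1+0→1, (3,2):1·2+1→3, (3,3):0·3+1→1
@4  (4,1):1·1+0→1, (4,2):3·2+1→7, (4,3):1·3+3→6, (4,4):0·4+1→1
Read S(4,1) = 1, S(4,2) = 7, S(4,3) = 6, S(4,4) = 1.

1, 7, 6, 1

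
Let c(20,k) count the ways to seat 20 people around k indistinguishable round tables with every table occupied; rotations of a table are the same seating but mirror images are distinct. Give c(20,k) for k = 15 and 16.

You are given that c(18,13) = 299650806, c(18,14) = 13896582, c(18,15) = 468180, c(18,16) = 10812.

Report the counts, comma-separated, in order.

[19] T[19,14]:18*13896582+299650806=549789282 · T[19,15]:18*468180+13896582=22323822 · T[19,16]:18*10812+468180=662796
[20] T[20,15]:19*22323822+549789282=973941900 · T[20,16]:19*662796+22323822=34916946
Read c(20,15) = 973941900, c(20,16) = 34916946.

973941900, 34916946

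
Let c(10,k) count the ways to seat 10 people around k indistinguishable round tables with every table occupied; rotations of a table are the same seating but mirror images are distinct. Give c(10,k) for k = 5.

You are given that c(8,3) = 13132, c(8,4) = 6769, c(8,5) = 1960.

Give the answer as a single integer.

i=9: T(9,4)=13132+8·6769=67284 | T(9,5)=6769+8·1960=22449
i=10: T(10,5)=67284+9·22449=269325
Read c(10,5) = 269325.

269325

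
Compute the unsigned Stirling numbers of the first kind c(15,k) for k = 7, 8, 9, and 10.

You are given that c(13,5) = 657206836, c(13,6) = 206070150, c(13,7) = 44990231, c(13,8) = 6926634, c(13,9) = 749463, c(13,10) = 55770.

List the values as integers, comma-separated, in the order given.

[14] T[14,6]:13*206070150+657206836=3336118786 · T[14,7]:13*44990231+206070150=790943153 · T[14,8]:13*6926634+44990231=135036473 · T[14,9]:13*749463+6926634=16669653 · T[14,10]:13*55770+749463=1474473
[15] T[15,7]:14*790943153+3336118786=14409322928 · T[15,8]:14*135036473+790943153=2681453775 · T[15,9]:14*16669653+135036473=368411615 · T[15,10]:14*1474473+16669653=37312275
Read c(15,7) = 14409322928, c(15,8) = 2681453775, c(15,9) = 368411615, c(15,10) = 37312275.

14409322928, 2681453775, 368411615, 37312275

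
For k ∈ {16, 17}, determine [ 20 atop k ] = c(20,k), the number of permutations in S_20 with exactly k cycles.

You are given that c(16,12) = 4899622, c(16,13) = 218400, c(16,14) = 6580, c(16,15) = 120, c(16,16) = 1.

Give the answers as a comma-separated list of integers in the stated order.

34916946, 920550

@17  (17,13):218400·16+4899622→8394022, (17,14):6580·16+218400→323680, (17,15):120·16+6580→8500, (17,16):1·16+120→136, (17,17):0·16+1→1
@18  (18,14):323680·17+8394022→13896582, (18,15):8500·17+323680→468180, (18,16):136·17+8500→10812, (18,17):1·17+136→153
@19  (19,15):468180·18+13896582→22323822, (19,16):10812·18+468180→662796, (19,17):153·18+10812→13566
@20  (20,16):662796·19+22323822→34916946, (20,17):13566·19+662796→920550
Read c(20,16) = 34916946, c(20,17) = 920550.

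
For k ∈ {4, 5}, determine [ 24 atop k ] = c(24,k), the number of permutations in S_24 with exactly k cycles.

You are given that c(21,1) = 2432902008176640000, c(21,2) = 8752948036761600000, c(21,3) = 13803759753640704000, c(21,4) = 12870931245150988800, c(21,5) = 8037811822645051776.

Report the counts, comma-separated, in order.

row 22: T[22][2]=21·8752948036761600000+2432902008176640000=186244810780170240000  T[22][3]=21·13803759753640704000+8752948036761600000=298631902863216384000  T[22][4]=21·12870931245150988800+13803759753640704000=284093315901811468800  T[22][5]=21·8037811822645051776+12870931245150988800=181664979520697076096
row 23: T[23][3]=22·298631902863216384000+186244810780170240000=6756146673770930688000  T[23][4]=22·284093315901811468800+298631902863216384000=6548684852703068697600  T[23][5]=22·181664979520697076096+284093315901811468800=4280722865357147142912
row 24: T[24][4]=23·6548684852703068697600+6756146673770930688000=157375898285941510732800  T[24][5]=23·4280722865357147142912+6548684852703068697600=105005310755917452984576
Read c(24,4) = 157375898285941510732800, c(24,5) = 105005310755917452984576.

157375898285941510732800, 105005310755917452984576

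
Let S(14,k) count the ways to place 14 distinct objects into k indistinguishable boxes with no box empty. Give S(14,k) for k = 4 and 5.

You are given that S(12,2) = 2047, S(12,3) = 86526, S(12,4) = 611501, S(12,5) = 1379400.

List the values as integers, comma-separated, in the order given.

r13: T_13,3=3×86526+2047=261625; T_13,4=4×611501+86526=2532530; T_13,5=5×1379400+611501=7508501
r14: T_14,4=4×2532530+261625=10391745; T_14,5=5×7508501+2532530=40075035
Read S(14,4) = 10391745, S(14,5) = 40075035.

10391745, 40075035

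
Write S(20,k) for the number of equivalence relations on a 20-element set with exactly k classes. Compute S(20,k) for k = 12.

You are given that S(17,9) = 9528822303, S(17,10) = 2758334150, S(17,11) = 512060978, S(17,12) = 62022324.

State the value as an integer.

411016633391

r18: T_18,10=10×2758334150+9528822303=37112163803; T_18,11=11×512060978+2758334150=8391004908; T_18,12=12×62022324+512060978=1256328866
r19: T_19,11=11×8391004908+37112163803=129413217791; T_19,12=12×1256328866+8391004908=23466951300
r20: T_20,12=12×23466951300+129413217791=411016633391
Read S(20,12) = 411016633391.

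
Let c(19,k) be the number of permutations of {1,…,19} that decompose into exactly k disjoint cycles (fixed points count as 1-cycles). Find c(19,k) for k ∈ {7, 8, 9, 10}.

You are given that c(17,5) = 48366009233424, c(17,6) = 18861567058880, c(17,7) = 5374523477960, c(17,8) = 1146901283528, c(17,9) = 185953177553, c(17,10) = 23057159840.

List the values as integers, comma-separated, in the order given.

r18: T_18,6=17×18861567058880+48366009233424=369012649234384; T_18,7=17×5374523477960+18861567058880=110228466184200; T_18,8=17×1146901283528+5374523477960=24871845297936; T_18,9=17×185953177553+1146901283528=4308105301929; T_18,10=17×23057159840+185953177553=577924894833
r19: T_19,7=18×110228466184200+369012649234384=2353125040549984; T_19,8=18×24871845297936+110228466184200=557921681547048; T_19,9=18×4308105301929+24871845297936=102417740732658; T_19,10=18×577924894833+4308105301929=14710753408923
Read c(19,7) = 2353125040549984, c(19,8) = 557921681547048, c(19,9) = 102417740732658, c(19,10) = 14710753408923.

2353125040549984, 557921681547048, 102417740732658, 14710753408923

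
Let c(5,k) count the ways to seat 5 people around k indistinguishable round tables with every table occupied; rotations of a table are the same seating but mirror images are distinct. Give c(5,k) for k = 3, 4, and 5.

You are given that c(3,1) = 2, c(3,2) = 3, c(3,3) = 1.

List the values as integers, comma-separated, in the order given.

r4: T_4,2=3×3+2=11; T_4,3=3×1+3=6; T_4,4=3×0+1=1
r5: T_5,3=4×6+11=35; T_5,4=4×1+6=10; T_5,5=4×0+1=1
Read c(5,3) = 35, c(5,4) = 10, c(5,5) = 1.

35, 10, 1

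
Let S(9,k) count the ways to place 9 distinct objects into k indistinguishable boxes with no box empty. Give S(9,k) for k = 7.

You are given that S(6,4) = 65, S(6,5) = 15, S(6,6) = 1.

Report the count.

row 7: T[7][5]=5·15+65=140  T[7][6]=6·1+15=21  T[7][7]=7·0+1=1
row 8: T[8][6]=6·21+140=266  T[8][7]=7·1+21=28
row 9: T[9][7]=7·28+266=462
Read S(9,7) = 462.

462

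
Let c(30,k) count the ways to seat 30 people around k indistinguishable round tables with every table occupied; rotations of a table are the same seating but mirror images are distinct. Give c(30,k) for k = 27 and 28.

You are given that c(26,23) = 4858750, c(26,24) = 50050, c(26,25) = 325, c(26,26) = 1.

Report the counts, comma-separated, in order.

11921175, 90335

@27  (27,24):50050·26+4858750→6160050, (27,25):325·26+50050→58500, (27,26):1·26+325→351, (27,27):0·26+1→1
@28  (28,25):58500·27+6160050→7739550, (28,26):351·27+58500→67977, (28,27):1·27+351→378, (28,28):0·27+1→1
@29  (29,26):67977·28+7739550→9642906, (29,27):378·28+67977→78561, (29,28):1·28+378→406
@30  (30,27):78561·29+9642906→11921175, (30,28):406·29+78561→90335
Read c(30,27) = 11921175, c(30,28) = 90335.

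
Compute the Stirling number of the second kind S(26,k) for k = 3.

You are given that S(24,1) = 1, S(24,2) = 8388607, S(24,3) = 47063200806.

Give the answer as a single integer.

[25] T[25,2]:2*8388607+1=16777215 · T[25,3]:3*47063200806+8388607=141197991025
[26] T[26,3]:3*141197991025+16777215=423610750290
Read S(26,3) = 423610750290.

423610750290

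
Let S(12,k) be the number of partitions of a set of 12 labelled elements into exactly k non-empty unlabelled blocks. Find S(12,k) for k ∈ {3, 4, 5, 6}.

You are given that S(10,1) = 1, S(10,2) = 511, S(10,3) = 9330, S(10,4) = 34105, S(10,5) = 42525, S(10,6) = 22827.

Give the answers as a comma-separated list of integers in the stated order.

[11] T[11,2]:2*511+1=1023 · T[11,3]:3*9330+511=28501 · T[11,4]:4*34105+9330=145750 · T[11,5]:5*42525+34105=246730 · T[11,6]:6*22827+42525=179487
[12] T[12,3]:3*28501+1023=86526 · T[12,4]:4*145750+28501=611501 · T[12,5]:5*246730+145750=1379400 · T[12,6]:6*179487+246730=1323652
Read S(12,3) = 86526, S(12,4) = 611501, S(12,5) = 1379400, S(12,6) = 1323652.

86526, 611501, 1379400, 1323652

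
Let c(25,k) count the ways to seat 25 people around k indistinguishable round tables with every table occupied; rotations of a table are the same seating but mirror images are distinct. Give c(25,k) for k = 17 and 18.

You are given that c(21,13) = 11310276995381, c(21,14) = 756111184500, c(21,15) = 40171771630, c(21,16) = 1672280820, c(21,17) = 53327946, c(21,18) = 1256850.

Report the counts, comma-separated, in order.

290886679867135, 12191224980000

[22] T[22,14]:21*756111184500+11310276995381=27188611869881 · T[22,15]:21*40171771630+756111184500=1599718388730 · T[22,16]:21*1672280820+40171771630=75289668850 · T[22,17]:21*53327946+1672280820=2792167686 · T[22,18]:21*1256850+53327946=79721796
[23] T[23,15]:22*1599718388730+27188611869881=62382416421941 · T[23,16]:22*75289668850+1599718388730=3256091103430 · T[23,17]:22*2792167686+75289668850=136717357942 · T[23,18]:22*79721796+2792167686=4546047198
[24] T[24,16]:23*3256091103430+62382416421941=137272511800831 · T[24,17]:23*136717357942+3256091103430=6400590336096 · T[24,18]:23*4546047198+136717357942=241276443496
[25] T[25,17]:24*6400590336096+137272511800831=290886679867135 · T[25,18]:24*241276443496+6400590336096=12191224980000
Read c(25,17) = 290886679867135, c(25,18) = 12191224980000.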